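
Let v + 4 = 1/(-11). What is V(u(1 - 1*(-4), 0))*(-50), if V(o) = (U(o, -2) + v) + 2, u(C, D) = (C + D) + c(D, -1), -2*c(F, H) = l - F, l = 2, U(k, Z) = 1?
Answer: 600/11 ≈ 54.545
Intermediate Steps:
v = -45/11 (v = -4 + 1/(-11) = -4 - 1/11 = -45/11 ≈ -4.0909)
c(F, H) = -1 + F/2 (c(F, H) = -(2 - F)/2 = -1 + F/2)
u(C, D) = -1 + C + 3*D/2 (u(C, D) = (C + D) + (-1 + D/2) = -1 + C + 3*D/2)
V(o) = -12/11 (V(o) = (1 - 45/11) + 2 = -34/11 + 2 = -12/11)
V(u(1 - 1*(-4), 0))*(-50) = -12/11*(-50) = 600/11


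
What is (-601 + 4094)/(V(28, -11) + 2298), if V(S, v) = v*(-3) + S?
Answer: 499/337 ≈ 1.4807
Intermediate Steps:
V(S, v) = S - 3*v (V(S, v) = -3*v + S = S - 3*v)
(-601 + 4094)/(V(28, -11) + 2298) = (-601 + 4094)/((28 - 3*(-11)) + 2298) = 3493/((28 + 33) + 2298) = 3493/(61 + 2298) = 3493/2359 = 3493*(1/2359) = 499/337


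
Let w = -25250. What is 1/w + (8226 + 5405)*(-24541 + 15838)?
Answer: -2995422473251/25250 ≈ -1.1863e+8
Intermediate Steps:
1/w + (8226 + 5405)*(-24541 + 15838) = 1/(-25250) + (8226 + 5405)*(-24541 + 15838) = -1/25250 + 13631*(-8703) = -1/25250 - 118630593 = -2995422473251/25250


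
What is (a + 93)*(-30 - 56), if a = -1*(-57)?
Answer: -12900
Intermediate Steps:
a = 57
(a + 93)*(-30 - 56) = (57 + 93)*(-30 - 56) = 150*(-86) = -12900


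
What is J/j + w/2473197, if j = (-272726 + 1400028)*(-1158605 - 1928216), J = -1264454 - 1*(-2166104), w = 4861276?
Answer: 8458083137602691471/4303090093883246787 ≈ 1.9656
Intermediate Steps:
J = 901650 (J = -1264454 + 2166104 = 901650)
j = -3479779486942 (j = 1127302*(-3086821) = -3479779486942)
J/j + w/2473197 = 901650/(-3479779486942) + 4861276/2473197 = 901650*(-1/3479779486942) + 4861276*(1/2473197) = -450825/1739889743471 + 4861276/2473197 = 8458083137602691471/4303090093883246787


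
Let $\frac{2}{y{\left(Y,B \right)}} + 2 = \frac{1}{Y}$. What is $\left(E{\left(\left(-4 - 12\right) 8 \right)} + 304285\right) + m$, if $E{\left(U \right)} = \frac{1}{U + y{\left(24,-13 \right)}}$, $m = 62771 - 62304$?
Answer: $\frac{1848016081}{6064} \approx 3.0475 \cdot 10^{5}$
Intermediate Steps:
$y{\left(Y,B \right)} = \frac{2}{-2 + \frac{1}{Y}}$
$m = 467$
$E{\left(U \right)} = \frac{1}{- \frac{48}{47} + U}$ ($E{\left(U \right)} = \frac{1}{U - \frac{48}{-1 + 2 \cdot 24}} = \frac{1}{U - \frac{48}{-1 + 48}} = \frac{1}{U - \frac{48}{47}} = \frac{1}{- \frac{48}{47} + U}$)
$\left(E{\left(\left(-4 - 12\right) 8 \right)} + 304285\right) + m = \left(\frac{47}{-48 + 47 \left(-4 - 12\right) 8} + 304285\right) + 467 = \left(\frac{47}{-48 + 47 \left(\left(-16\right) 8\right)} + 304285\right) + 467 = \left(\frac{47}{-48 + 47 \left(-128\right)} + 304285\right) + 467 = \left(\frac{47}{-48 - 6016} + 304285\right) + 467 = \left(\frac{47}{-6064} + 304285\right) + 467 = \left(47 \left(- \frac{1}{6064}\right) + 304285\right) + 467 = \left(- \frac{47}{6064} + 304285\right) + 467 = \frac{1845184193}{6064} + 467 = \frac{1848016081}{6064}$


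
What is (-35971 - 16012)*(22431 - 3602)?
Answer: -978787907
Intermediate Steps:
(-35971 - 16012)*(22431 - 3602) = -51983*18829 = -978787907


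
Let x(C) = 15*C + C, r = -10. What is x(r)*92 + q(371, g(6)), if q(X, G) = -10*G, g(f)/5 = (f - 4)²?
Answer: -14920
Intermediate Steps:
g(f) = 5*(-4 + f)² (g(f) = 5*(f - 4)² = 5*(-4 + f)²)
x(C) = 16*C
x(r)*92 + q(371, g(6)) = (16*(-10))*92 - 50*(-4 + 6)² = -160*92 - 50*2² = -14720 - 50*4 = -14720 - 10*20 = -14720 - 200 = -14920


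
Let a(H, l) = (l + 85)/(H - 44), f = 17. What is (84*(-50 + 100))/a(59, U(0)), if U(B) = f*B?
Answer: 12600/17 ≈ 741.18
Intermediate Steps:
U(B) = 17*B
a(H, l) = (85 + l)/(-44 + H)
(84*(-50 + 100))/a(59, U(0)) = (84*(-50 + 100))/(((85 + 17*0)/(-44 + 59))) = (84*50)/(((85 + 0)/15)) = 4200/(((1/15)*85)) = 4200/(17/3) = 4200*(3/17) = 12600/17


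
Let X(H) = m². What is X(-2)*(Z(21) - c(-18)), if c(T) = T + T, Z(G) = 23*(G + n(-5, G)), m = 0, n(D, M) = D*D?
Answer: 0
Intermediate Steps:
n(D, M) = D²
X(H) = 0 (X(H) = 0² = 0)
Z(G) = 575 + 23*G (Z(G) = 23*(G + (-5)²) = 23*(G + 25) = 23*(25 + G) = 575 + 23*G)
c(T) = 2*T
X(-2)*(Z(21) - c(-18)) = 0*((575 + 23*21) - 2*(-18)) = 0*((575 + 483) - 1*(-36)) = 0*(1058 + 36) = 0*1094 = 0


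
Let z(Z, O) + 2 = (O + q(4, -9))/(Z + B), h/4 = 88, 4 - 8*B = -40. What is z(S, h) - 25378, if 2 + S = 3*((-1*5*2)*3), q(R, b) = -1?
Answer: -4391442/173 ≈ -25384.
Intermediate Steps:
B = 11/2 (B = 1/2 - 1/8*(-40) = 1/2 + 5 = 11/2 ≈ 5.5000)
h = 352 (h = 4*88 = 352)
S = -92 (S = -2 + 3*((-1*5*2)*3) = -2 + 3*(-5*2*3) = -2 + 3*(-10*3) = -2 + 3*(-30) = -2 - 90 = -92)
z(Z, O) = -2 + (-1 + O)/(11/2 + Z) (z(Z, O) = -2 + (O - 1)/(Z + 11/2) = -2 + (-1 + O)/(11/2 + Z))
z(S, h) - 25378 = 2*(-12 + 352 - 2*(-92))/(11 + 2*(-92)) - 25378 = 2*(-12 + 352 + 184)/(11 - 184) - 25378 = 2*524/(-173) - 25378 = 2*(-1/173)*524 - 25378 = -1048/173 - 25378 = -4391442/173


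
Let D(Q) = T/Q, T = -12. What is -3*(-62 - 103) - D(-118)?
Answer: 29199/59 ≈ 494.90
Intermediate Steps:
D(Q) = -12/Q
-3*(-62 - 103) - D(-118) = -3*(-62 - 103) - (-12)/(-118) = -3*(-165) - (-12)*(-1)/118 = 495 - 1*6/59 = 495 - 6/59 = 29199/59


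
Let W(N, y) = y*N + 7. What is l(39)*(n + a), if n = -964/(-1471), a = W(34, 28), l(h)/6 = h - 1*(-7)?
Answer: 389616228/1471 ≈ 2.6487e+5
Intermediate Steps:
l(h) = 42 + 6*h (l(h) = 6*(h - 1*(-7)) = 6*(h + 7) = 6*(7 + h) = 42 + 6*h)
W(N, y) = 7 + N*y (W(N, y) = N*y + 7 = 7 + N*y)
a = 959 (a = 7 + 34*28 = 7 + 952 = 959)
n = 964/1471 (n = -964*(-1/1471) = 964/1471 ≈ 0.65534)
l(39)*(n + a) = (42 + 6*39)*(964/1471 + 959) = (42 + 234)*(1411653/1471) = 276*(1411653/1471) = 389616228/1471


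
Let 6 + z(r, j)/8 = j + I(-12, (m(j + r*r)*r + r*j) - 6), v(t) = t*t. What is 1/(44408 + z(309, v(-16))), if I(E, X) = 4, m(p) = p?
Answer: 1/46440 ≈ 2.1533e-5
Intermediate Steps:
v(t) = t²
z(r, j) = -16 + 8*j (z(r, j) = -48 + 8*(j + 4) = -48 + 8*(4 + j) = -48 + (32 + 8*j) = -16 + 8*j)
1/(44408 + z(309, v(-16))) = 1/(44408 + (-16 + 8*(-16)²)) = 1/(44408 + (-16 + 8*256)) = 1/(44408 + (-16 + 2048)) = 1/(44408 + 2032) = 1/46440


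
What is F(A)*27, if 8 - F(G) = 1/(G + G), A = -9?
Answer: 435/2 ≈ 217.50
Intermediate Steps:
F(G) = 8 - 1/(2*G) (F(G) = 8 - 1/(G + G) = 8 - 1/(2*G))
F(A)*27 = (8 - ½/(-9))*27 = (8 - ½*(-⅑))*27 = (8 + 1/18)*27 = (145/18)*27 = 435/2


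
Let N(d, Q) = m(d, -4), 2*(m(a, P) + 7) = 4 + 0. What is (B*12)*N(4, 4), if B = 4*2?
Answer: -480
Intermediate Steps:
m(a, P) = -5 (m(a, P) = -7 + (4 + 0)/2 = -7 + (1/2)*4 = -7 + 2 = -5)
B = 8
N(d, Q) = -5
(B*12)*N(4, 4) = (8*12)*(-5) = 96*(-5) = -480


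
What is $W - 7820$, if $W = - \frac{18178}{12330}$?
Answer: $- \frac{48219389}{6165} \approx -7821.5$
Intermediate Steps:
$W = - \frac{9089}{6165}$ ($W = \left(-18178\right) \frac{1}{12330} = - \frac{9089}{6165} \approx -1.4743$)
$W - 7820 = - \frac{9089}{6165} - 7820 = - \frac{48219389}{6165}$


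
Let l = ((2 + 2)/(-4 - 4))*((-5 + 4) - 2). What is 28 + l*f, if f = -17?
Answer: 5/2 ≈ 2.5000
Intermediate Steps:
l = 3/2 (l = (4/(-8))*(-1 - 2) = (4*(-1/8))*(-3) = -1/2*(-3) = 3/2 ≈ 1.5000)
28 + l*f = 28 + (3/2)*(-17) = 28 - 51/2 = 5/2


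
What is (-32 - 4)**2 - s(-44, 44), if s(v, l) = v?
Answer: 1340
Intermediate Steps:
(-32 - 4)**2 - s(-44, 44) = (-32 - 4)**2 - 1*(-44) = (-36)**2 + 44 = 1296 + 44 = 1340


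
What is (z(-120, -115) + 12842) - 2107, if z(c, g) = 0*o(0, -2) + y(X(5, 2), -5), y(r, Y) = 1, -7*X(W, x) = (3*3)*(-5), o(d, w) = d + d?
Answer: 10736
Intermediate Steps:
o(d, w) = 2*d
X(W, x) = 45/7 (X(W, x) = -3*3*(-5)/7 = -9*(-5)/7 = -1/7*(-45) = 45/7)
z(c, g) = 1 (z(c, g) = 0*(2*0) + 1 = 0*0 + 1 = 0 + 1 = 1)
(z(-120, -115) + 12842) - 2107 = (1 + 12842) - 2107 = 12843 - 2107 = 10736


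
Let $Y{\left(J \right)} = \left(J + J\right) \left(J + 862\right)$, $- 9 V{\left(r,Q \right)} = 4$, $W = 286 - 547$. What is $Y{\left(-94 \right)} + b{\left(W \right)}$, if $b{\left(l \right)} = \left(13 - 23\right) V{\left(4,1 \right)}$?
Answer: $- \frac{1299416}{9} \approx -1.4438 \cdot 10^{5}$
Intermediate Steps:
$W = -261$
$V{\left(r,Q \right)} = - \frac{4}{9}$ ($V{\left(r,Q \right)} = \left(- \frac{1}{9}\right) 4 = - \frac{4}{9}$)
$b{\left(l \right)} = \frac{40}{9}$ ($b{\left(l \right)} = \left(13 - 23\right) \left(- \frac{4}{9}\right) = \left(-10\right) \left(- \frac{4}{9}\right) = \frac{40}{9}$)
$Y{\left(J \right)} = 2 J \left(862 + J\right)$
$Y{\left(-94 \right)} + b{\left(W \right)} = 2 \left(-94\right) \left(862 - 94\right) + \frac{40}{9} = 2 \left(-94\right) 768 + \frac{40}{9} = -144384 + \frac{40}{9} = - \frac{1299416}{9}$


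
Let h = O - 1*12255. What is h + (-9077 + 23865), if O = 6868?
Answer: 9401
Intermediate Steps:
h = -5387 (h = 6868 - 1*12255 = 6868 - 12255 = -5387)
h + (-9077 + 23865) = -5387 + (-9077 + 23865) = -5387 + 14788 = 9401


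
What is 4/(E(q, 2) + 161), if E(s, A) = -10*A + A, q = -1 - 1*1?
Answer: 4/143 ≈ 0.027972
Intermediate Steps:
q = -2 (q = -1 - 1 = -2)
E(s, A) = -9*A
4/(E(q, 2) + 161) = 4/(-9*2 + 161) = 4/(-18 + 161) = 4/143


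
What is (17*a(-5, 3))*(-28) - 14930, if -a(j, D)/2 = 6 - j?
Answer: -4458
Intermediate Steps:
a(j, D) = -12 + 2*j (a(j, D) = -2*(6 - j) = -12 + 2*j)
(17*a(-5, 3))*(-28) - 14930 = (17*(-12 + 2*(-5)))*(-28) - 14930 = (17*(-12 - 10))*(-28) - 14930 = (17*(-22))*(-28) - 14930 = -374*(-28) - 14930 = 10472 - 14930 = -4458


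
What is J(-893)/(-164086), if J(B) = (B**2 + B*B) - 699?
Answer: -1594199/164086 ≈ -9.7156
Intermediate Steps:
J(B) = -699 + 2*B**2 (J(B) = (B**2 + B**2) - 699 = 2*B**2 - 699 = -699 + 2*B**2)
J(-893)/(-164086) = (-699 + 2*(-893)**2)/(-164086) = (-699 + 2*797449)*(-1/164086) = (-699 + 1594898)*(-1/164086) = 1594199*(-1/164086) = -1594199/164086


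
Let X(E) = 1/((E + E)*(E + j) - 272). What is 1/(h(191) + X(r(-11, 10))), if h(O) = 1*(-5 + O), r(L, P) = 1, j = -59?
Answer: 388/72167 ≈ 0.0053764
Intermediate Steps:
h(O) = -5 + O
X(E) = 1/(-272 + 2*E*(-59 + E)) (X(E) = 1/((E + E)*(E - 59) - 272) = 1/((2*E)*(-59 + E) - 272) = 1/(2*E*(-59 + E) - 272) = 1/(-272 + 2*E*(-59 + E)))
1/(h(191) + X(r(-11, 10))) = 1/((-5 + 191) + 1/(2*(-136 + 1**2 - 59*1))) = 1/(186 + 1/(2*(-136 + 1 - 59))) = 1/(186 + (1/2)/(-194)) = 1/(186 + (1/2)*(-1/194)) = 1/(186 - 1/388) = 1/(72167/388) = 388/72167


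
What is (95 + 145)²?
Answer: 57600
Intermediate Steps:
(95 + 145)² = 240² = 57600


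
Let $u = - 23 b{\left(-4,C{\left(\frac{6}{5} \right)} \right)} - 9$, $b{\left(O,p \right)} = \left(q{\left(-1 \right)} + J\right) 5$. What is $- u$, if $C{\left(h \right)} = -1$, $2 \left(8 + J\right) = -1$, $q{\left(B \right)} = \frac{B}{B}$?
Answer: $- \frac{1707}{2} \approx -853.5$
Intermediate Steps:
$q{\left(B \right)} = 1$
$J = - \frac{17}{2}$ ($J = -8 + \frac{1}{2} \left(-1\right) = -8 - \frac{1}{2} = - \frac{17}{2} \approx -8.5$)
$b{\left(O,p \right)} = - \frac{75}{2}$ ($b{\left(O,p \right)} = \left(1 - \frac{17}{2}\right) 5 = \left(- \frac{15}{2}\right) 5 = - \frac{75}{2}$)
$u = \frac{1707}{2}$ ($u = \left(-23\right) \left(- \frac{75}{2}\right) - 9 = \frac{1725}{2} - 9 = \frac{1707}{2} \approx 853.5$)
$- u = \left(-1\right) \frac{1707}{2} = - \frac{1707}{2}$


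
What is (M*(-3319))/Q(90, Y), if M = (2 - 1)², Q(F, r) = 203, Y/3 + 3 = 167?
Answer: -3319/203 ≈ -16.350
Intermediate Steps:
Y = 492 (Y = -9 + 3*167 = -9 + 501 = 492)
M = 1 (M = 1² = 1)
(M*(-3319))/Q(90, Y) = (1*(-3319))/203 = -3319*1/203 = -3319/203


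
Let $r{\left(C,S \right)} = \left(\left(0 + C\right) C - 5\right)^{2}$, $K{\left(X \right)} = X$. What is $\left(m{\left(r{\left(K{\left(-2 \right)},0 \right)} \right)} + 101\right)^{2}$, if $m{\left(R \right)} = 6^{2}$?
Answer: $18769$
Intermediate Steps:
$r{\left(C,S \right)} = \left(-5 + C^{2}\right)^{2}$ ($r{\left(C,S \right)} = \left(C C - 5\right)^{2} = \left(C^{2} - 5\right)^{2} = \left(-5 + C^{2}\right)^{2}$)
$m{\left(R \right)} = 36$
$\left(m{\left(r{\left(K{\left(-2 \right)},0 \right)} \right)} + 101\right)^{2} = \left(36 + 101\right)^{2} = 137^{2} = 18769$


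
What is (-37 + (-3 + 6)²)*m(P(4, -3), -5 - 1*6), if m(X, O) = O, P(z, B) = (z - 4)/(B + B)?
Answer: 308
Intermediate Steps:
P(z, B) = (-4 + z)/(2*B) (P(z, B) = (-4 + z)/((2*B)) = (-4 + z)*(1/(2*B)) = (-4 + z)/(2*B))
(-37 + (-3 + 6)²)*m(P(4, -3), -5 - 1*6) = (-37 + (-3 + 6)²)*(-5 - 1*6) = (-37 + 3²)*(-5 - 6) = (-37 + 9)*(-11) = -28*(-11) = 308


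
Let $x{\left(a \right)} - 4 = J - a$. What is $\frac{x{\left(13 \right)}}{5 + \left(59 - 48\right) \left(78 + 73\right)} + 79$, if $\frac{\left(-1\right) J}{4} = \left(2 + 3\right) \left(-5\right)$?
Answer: $\frac{18815}{238} \approx 79.055$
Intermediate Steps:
$J = 100$ ($J = - 4 \left(2 + 3\right) \left(-5\right) = - 4 \cdot 5 \left(-5\right) = \left(-4\right) \left(-25\right) = 100$)
$x{\left(a \right)} = 104 - a$ ($x{\left(a \right)} = 4 - \left(-100 + a\right) = 104 - a$)
$\frac{x{\left(13 \right)}}{5 + \left(59 - 48\right) \left(78 + 73\right)} + 79 = \frac{104 - 13}{5 + \left(59 - 48\right) \left(78 + 73\right)} + 79 = \frac{104 - 13}{5 + 11 \cdot 151} + 79 = \frac{91}{5 + 1661} + 79 = \frac{91}{1666} + 79 = 91 \cdot \frac{1}{1666} + 79 = \frac{13}{238} + 79 = \frac{18815}{238}$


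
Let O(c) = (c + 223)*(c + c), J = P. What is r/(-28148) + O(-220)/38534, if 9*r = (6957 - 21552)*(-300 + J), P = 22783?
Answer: 2107364777225/1626982548 ≈ 1295.3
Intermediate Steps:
J = 22783
r = -109379795/3 (r = ((6957 - 21552)*(-300 + 22783))/9 = (-14595*22483)/9 = (⅑)*(-328139385) = -109379795/3 ≈ -3.6460e+7)
O(c) = 2*c*(223 + c) (O(c) = (223 + c)*(2*c) = 2*c*(223 + c))
r/(-28148) + O(-220)/38534 = -109379795/3/(-28148) + (2*(-220)*(223 - 220))/38534 = -109379795/3*(-1/28148) + (2*(-220)*3)*(1/38534) = 109379795/84444 - 1320*1/38534 = 109379795/84444 - 660/19267 = 2107364777225/1626982548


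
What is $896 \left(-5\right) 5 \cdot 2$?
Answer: $-44800$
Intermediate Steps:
$896 \left(-5\right) 5 \cdot 2 = 896 \left(\left(-25\right) 2\right) = 896 \left(-50\right) = -44800$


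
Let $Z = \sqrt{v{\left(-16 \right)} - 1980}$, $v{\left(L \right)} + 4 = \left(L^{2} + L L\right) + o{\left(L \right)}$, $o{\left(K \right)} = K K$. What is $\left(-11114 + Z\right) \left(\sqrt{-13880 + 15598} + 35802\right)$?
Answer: $- 2 \left(5557 - 4 i \sqrt{19}\right) \left(35802 + \sqrt{1718}\right) \approx -3.9836 \cdot 10^{8} + 1.2499 \cdot 10^{6} i$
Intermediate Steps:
$o{\left(K \right)} = K^{2}$
$v{\left(L \right)} = -4 + 3 L^{2}$ ($v{\left(L \right)} = -4 + \left(\left(L^{2} + L L\right) + L^{2}\right) = -4 + \left(\left(L^{2} + L^{2}\right) + L^{2}\right) = -4 + \left(2 L^{2} + L^{2}\right) = -4 + 3 L^{2}$)
$Z = 8 i \sqrt{19}$ ($Z = \sqrt{\left(-4 + 3 \left(-16\right)^{2}\right) - 1980} = \sqrt{\left(-4 + 3 \cdot 256\right) - 1980} = \sqrt{\left(-4 + 768\right) - 1980} = \sqrt{764 - 1980} = \sqrt{-1216} = 8 i \sqrt{19} \approx 34.871 i$)
$\left(-11114 + Z\right) \left(\sqrt{-13880 + 15598} + 35802\right) = \left(-11114 + 8 i \sqrt{19}\right) \left(\sqrt{-13880 + 15598} + 35802\right) = \left(-11114 + 8 i \sqrt{19}\right) \left(\sqrt{1718} + 35802\right) = \left(-11114 + 8 i \sqrt{19}\right) \left(35802 + \sqrt{1718}\right)$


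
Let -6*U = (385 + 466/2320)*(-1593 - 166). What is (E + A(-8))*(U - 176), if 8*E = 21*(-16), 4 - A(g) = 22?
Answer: -784754287/116 ≈ -6.7651e+6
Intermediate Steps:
A(g) = -18 (A(g) = 4 - 1*22 = 4 - 22 = -18)
U = 785979247/6960 (U = -(385 + 466/2320)*(-1593 - 166)/6 = -(385 + 466*(1/2320))*(-1759)/6 = -(385 + 233/1160)*(-1759)/6 = -446833*(-1759)/6960 = -⅙*(-785979247/1160) = 785979247/6960 ≈ 1.1293e+5)
E = -42 (E = (21*(-16))/8 = (⅛)*(-336) = -42)
(E + A(-8))*(U - 176) = (-42 - 18)*(785979247/6960 - 176) = -60*784754287/6960 = -784754287/116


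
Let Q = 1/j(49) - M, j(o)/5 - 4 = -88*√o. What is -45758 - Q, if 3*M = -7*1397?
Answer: -149994059/3060 ≈ -49018.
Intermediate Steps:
j(o) = 20 - 440*√o (j(o) = 20 + 5*(-88*√o) = 20 - 440*√o)
M = -9779/3 (M = (-7*1397)/3 = (⅓)*(-9779) = -9779/3 ≈ -3259.7)
Q = 9974579/3060 (Q = 1/(20 - 440*√49) - 1*(-9779/3) = 1/(20 - 440*7) + 9779/3 = 1/(20 - 3080) + 9779/3 = 1/(-3060) + 9779/3 = -1/3060 + 9779/3 = 9974579/3060 ≈ 3259.7)
-45758 - Q = -45758 - 1*9974579/3060 = -45758 - 9974579/3060 = -149994059/3060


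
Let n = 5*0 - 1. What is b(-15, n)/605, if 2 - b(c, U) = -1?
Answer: 3/605 ≈ 0.0049587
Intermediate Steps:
n = -1 (n = 0 - 1 = -1)
b(c, U) = 3 (b(c, U) = 2 - 1*(-1) = 2 + 1 = 3)
b(-15, n)/605 = 3/605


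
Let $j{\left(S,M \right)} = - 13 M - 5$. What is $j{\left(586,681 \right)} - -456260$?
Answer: $447402$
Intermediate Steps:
$j{\left(S,M \right)} = -5 - 13 M$
$j{\left(586,681 \right)} - -456260 = \left(-5 - 8853\right) - -456260 = \left(-5 - 8853\right) + 456260 = -8858 + 456260 = 447402$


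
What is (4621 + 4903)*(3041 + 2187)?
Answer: 49791472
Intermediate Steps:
(4621 + 4903)*(3041 + 2187) = 9524*5228 = 49791472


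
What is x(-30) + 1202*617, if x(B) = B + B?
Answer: 741574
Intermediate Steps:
x(B) = 2*B
x(-30) + 1202*617 = 2*(-30) + 1202*617 = -60 + 741634 = 741574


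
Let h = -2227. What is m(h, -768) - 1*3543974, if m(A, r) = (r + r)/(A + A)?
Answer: -7892429330/2227 ≈ -3.5440e+6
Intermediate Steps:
m(A, r) = r/A (m(A, r) = (2*r)/((2*A)) = (2*r)*(1/(2*A)) = r/A)
m(h, -768) - 1*3543974 = -768/(-2227) - 1*3543974 = -768*(-1/2227) - 3543974 = 768/2227 - 3543974 = -7892429330/2227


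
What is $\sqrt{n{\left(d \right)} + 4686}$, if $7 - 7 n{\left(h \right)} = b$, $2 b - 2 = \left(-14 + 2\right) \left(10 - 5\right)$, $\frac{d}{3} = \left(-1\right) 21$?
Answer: $\frac{\sqrt{229866}}{7} \approx 68.492$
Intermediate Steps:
$d = -63$ ($d = 3 \left(\left(-1\right) 21\right) = 3 \left(-21\right) = -63$)
$b = -29$ ($b = 1 + \frac{\left(-14 + 2\right) \left(10 - 5\right)}{2} = 1 + \frac{\left(-12\right) 5}{2} = 1 + \frac{1}{2} \left(-60\right) = 1 - 30 = -29$)
$n{\left(h \right)} = \frac{36}{7}$ ($n{\left(h \right)} = 1 - - \frac{29}{7} = 1 + \frac{29}{7} = \frac{36}{7}$)
$\sqrt{n{\left(d \right)} + 4686} = \sqrt{\frac{36}{7} + 4686} = \sqrt{\frac{32838}{7}} = \frac{\sqrt{229866}}{7}$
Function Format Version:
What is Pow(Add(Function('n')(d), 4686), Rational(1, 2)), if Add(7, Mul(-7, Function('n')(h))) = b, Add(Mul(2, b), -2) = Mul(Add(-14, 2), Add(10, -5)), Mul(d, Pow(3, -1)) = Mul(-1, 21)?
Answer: Mul(Rational(1, 7), Pow(229866, Rational(1, 2))) ≈ 68.492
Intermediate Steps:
d = -63 (d = Mul(3, Mul(-1, 21)) = Mul(3, -21) = -63)
b = -29 (b = Add(1, Mul(Rational(1, 2), Mul(Add(-14, 2), Add(10, -5)))) = Add(1, Mul(Rational(1, 2), Mul(-12, 5))) = Add(1, Mul(Rational(1, 2), -60)) = Add(1, -30) = -29)
Function('n')(h) = Rational(36, 7) (Function('n')(h) = Add(1, Mul(Rational(-1, 7), -29)) = Add(1, Rational(29, 7)) = Rational(36, 7))
Pow(Add(Function('n')(d), 4686), Rational(1, 2)) = Pow(Add(Rational(36, 7), 4686), Rational(1, 2)) = Pow(Rational(32838, 7), Rational(1, 2)) = Mul(Rational(1, 7), Pow(229866, Rational(1, 2)))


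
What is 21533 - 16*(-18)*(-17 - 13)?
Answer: 12893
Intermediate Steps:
21533 - 16*(-18)*(-17 - 13) = 21533 - (-288)*(-30) = 21533 - 1*8640 = 21533 - 8640 = 12893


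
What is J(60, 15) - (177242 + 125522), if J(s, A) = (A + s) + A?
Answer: -302674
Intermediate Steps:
J(s, A) = s + 2*A
J(60, 15) - (177242 + 125522) = (60 + 2*15) - (177242 + 125522) = (60 + 30) - 1*302764 = 90 - 302764 = -302674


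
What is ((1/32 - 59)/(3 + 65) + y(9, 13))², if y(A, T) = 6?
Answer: 431649/16384 ≈ 26.346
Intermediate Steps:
((1/32 - 59)/(3 + 65) + y(9, 13))² = ((1/32 - 59)/(3 + 65) + 6)² = ((1/32 - 59)/68 + 6)² = (-1887/32*1/68 + 6)² = (-111/128 + 6)² = (657/128)² = 431649/16384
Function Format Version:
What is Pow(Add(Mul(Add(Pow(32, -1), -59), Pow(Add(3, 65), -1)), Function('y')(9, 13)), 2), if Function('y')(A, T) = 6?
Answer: Rational(431649, 16384) ≈ 26.346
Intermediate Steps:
Pow(Add(Mul(Add(Pow(32, -1), -59), Pow(Add(3, 65), -1)), Function('y')(9, 13)), 2) = Pow(Add(Mul(Add(Pow(32, -1), -59), Pow(Add(3, 65), -1)), 6), 2) = Pow(Add(Mul(Add(Rational(1, 32), -59), Pow(68, -1)), 6), 2) = Pow(Add(Mul(Rational(-1887, 32), Rational(1, 68)), 6), 2) = Pow(Add(Rational(-111, 128), 6), 2) = Pow(Rational(657, 128), 2) = Rational(431649, 16384)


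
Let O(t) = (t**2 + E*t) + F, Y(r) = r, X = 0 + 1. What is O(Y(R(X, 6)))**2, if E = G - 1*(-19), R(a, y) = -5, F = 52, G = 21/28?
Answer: 7569/16 ≈ 473.06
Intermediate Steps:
X = 1
G = 3/4 (G = 21*(1/28) = 3/4 ≈ 0.75000)
E = 79/4 (E = 3/4 - 1*(-19) = 3/4 + 19 = 79/4 ≈ 19.750)
O(t) = 52 + t**2 + 79*t/4 (O(t) = (t**2 + 79*t/4) + 52 = 52 + t**2 + 79*t/4)
O(Y(R(X, 6)))**2 = (52 + (-5)**2 + (79/4)*(-5))**2 = (52 + 25 - 395/4)**2 = (-87/4)**2 = 7569/16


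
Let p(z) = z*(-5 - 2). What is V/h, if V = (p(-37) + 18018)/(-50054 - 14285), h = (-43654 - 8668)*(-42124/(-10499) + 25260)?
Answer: 191890223/892912496301084512 ≈ 2.1490e-10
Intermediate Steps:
p(z) = -7*z (p(z) = z*(-7) = -7*z)
h = -13878246418208/10499 (h = -52322*(-42124*(-1/10499) + 25260) = -52322*(42124/10499 + 25260) = -52322*265246864/10499 = -13878246418208/10499 ≈ -1.3219e+9)
V = -18277/64339 (V = (-7*(-37) + 18018)/(-50054 - 14285) = (259 + 18018)/(-64339) = 18277*(-1/64339) = -18277/64339 ≈ -0.28407)
V/h = -18277/(64339*(-13878246418208/10499)) = -18277/64339*(-10499/13878246418208) = 191890223/892912496301084512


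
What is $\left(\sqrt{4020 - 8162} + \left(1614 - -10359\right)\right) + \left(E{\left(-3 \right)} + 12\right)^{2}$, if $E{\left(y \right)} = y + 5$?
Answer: $12169 + i \sqrt{4142} \approx 12169.0 + 64.358 i$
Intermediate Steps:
$E{\left(y \right)} = 5 + y$
$\left(\sqrt{4020 - 8162} + \left(1614 - -10359\right)\right) + \left(E{\left(-3 \right)} + 12\right)^{2} = \left(\sqrt{4020 - 8162} + \left(1614 - -10359\right)\right) + \left(\left(5 - 3\right) + 12\right)^{2} = \left(\sqrt{-4142} + \left(1614 + 10359\right)\right) + \left(2 + 12\right)^{2} = \left(i \sqrt{4142} + 11973\right) + 14^{2} = \left(11973 + i \sqrt{4142}\right) + 196 = 12169 + i \sqrt{4142}$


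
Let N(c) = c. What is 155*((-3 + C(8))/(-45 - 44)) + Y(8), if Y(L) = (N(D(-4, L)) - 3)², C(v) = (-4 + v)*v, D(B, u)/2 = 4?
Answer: -2270/89 ≈ -25.506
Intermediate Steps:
D(B, u) = 8 (D(B, u) = 2*4 = 8)
C(v) = v*(-4 + v)
Y(L) = 25 (Y(L) = (8 - 3)² = 5² = 25)
155*((-3 + C(8))/(-45 - 44)) + Y(8) = 155*((-3 + 8*(-4 + 8))/(-45 - 44)) + 25 = 155*((-3 + 8*4)/(-89)) + 25 = 155*((-3 + 32)*(-1/89)) + 25 = 155*(29*(-1/89)) + 25 = 155*(-29/89) + 25 = -4495/89 + 25 = -2270/89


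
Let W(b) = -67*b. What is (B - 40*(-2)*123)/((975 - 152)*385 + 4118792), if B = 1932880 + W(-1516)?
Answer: 2044292/4435647 ≈ 0.46088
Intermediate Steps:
B = 2034452 (B = 1932880 - 67*(-1516) = 1932880 + 101572 = 2034452)
(B - 40*(-2)*123)/((975 - 152)*385 + 4118792) = (2034452 - 40*(-2)*123)/((975 - 152)*385 + 4118792) = (2034452 + 80*123)/(823*385 + 4118792) = (2034452 + 9840)/(316855 + 4118792) = 2044292/4435647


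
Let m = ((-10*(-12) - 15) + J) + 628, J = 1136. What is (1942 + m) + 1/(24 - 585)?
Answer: 2137970/561 ≈ 3811.0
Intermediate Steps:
m = 1869 (m = ((-10*(-12) - 15) + 1136) + 628 = ((120 - 15) + 1136) + 628 = (105 + 1136) + 628 = 1241 + 628 = 1869)
(1942 + m) + 1/(24 - 585) = (1942 + 1869) + 1/(24 - 585) = 3811 + 1/(-561) = 3811 - 1/561 = 2137970/561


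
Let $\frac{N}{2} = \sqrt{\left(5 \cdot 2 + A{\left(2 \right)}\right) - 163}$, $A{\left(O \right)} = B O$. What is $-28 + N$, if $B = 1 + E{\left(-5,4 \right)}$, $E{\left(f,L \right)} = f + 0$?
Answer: $-28 + 2 i \sqrt{161} \approx -28.0 + 25.377 i$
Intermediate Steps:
$E{\left(f,L \right)} = f$
$B = -4$ ($B = 1 - 5 = -4$)
$A{\left(O \right)} = - 4 O$
$N = 2 i \sqrt{161}$ ($N = 2 \sqrt{\left(5 \cdot 2 - 8\right) - 163} = 2 \sqrt{\left(10 - 8\right) - 163} = 2 \sqrt{2 - 163} = 2 \sqrt{-161} = 2 i \sqrt{161} \approx 25.377 i$)
$-28 + N = -28 + 2 i \sqrt{161}$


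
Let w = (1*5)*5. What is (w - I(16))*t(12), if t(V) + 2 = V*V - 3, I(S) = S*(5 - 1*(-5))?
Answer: -18765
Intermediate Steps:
I(S) = 10*S (I(S) = S*(5 + 5) = S*10 = 10*S)
w = 25 (w = 5*5 = 25)
t(V) = -5 + V² (t(V) = -2 + (V*V - 3) = -2 + (V² - 3) = -2 + (-3 + V²) = -5 + V²)
(w - I(16))*t(12) = (25 - 10*16)*(-5 + 12²) = (25 - 1*160)*(-5 + 144) = (25 - 160)*139 = -135*139 = -18765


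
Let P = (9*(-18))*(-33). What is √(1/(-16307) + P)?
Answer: √1421598942847/16307 ≈ 73.116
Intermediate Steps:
P = 5346 (P = -162*(-33) = 5346)
√(1/(-16307) + P) = √(1/(-16307) + 5346) = √(-1/16307 + 5346) = √(87177221/16307) = √1421598942847/16307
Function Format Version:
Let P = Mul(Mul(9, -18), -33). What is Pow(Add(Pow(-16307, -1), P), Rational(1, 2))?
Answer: Mul(Rational(1, 16307), Pow(1421598942847, Rational(1, 2))) ≈ 73.116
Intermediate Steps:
P = 5346 (P = Mul(-162, -33) = 5346)
Pow(Add(Pow(-16307, -1), P), Rational(1, 2)) = Pow(Add(Pow(-16307, -1), 5346), Rational(1, 2)) = Pow(Add(Rational(-1, 16307), 5346), Rational(1, 2)) = Pow(Rational(87177221, 16307), Rational(1, 2)) = Mul(Rational(1, 16307), Pow(1421598942847, Rational(1, 2)))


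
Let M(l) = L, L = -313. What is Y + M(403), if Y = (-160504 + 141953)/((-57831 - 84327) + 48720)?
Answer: -29227543/93438 ≈ -312.80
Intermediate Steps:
M(l) = -313
Y = 18551/93438 (Y = -18551/(-142158 + 48720) = -18551/(-93438) = -18551*(-1/93438) = 18551/93438 ≈ 0.19854)
Y + M(403) = 18551/93438 - 313 = -29227543/93438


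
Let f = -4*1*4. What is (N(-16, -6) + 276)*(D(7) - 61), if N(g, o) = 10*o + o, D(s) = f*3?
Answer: -22890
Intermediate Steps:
f = -16 (f = -4*4 = -16)
D(s) = -48 (D(s) = -16*3 = -48)
N(g, o) = 11*o
(N(-16, -6) + 276)*(D(7) - 61) = (11*(-6) + 276)*(-48 - 61) = (-66 + 276)*(-109) = 210*(-109) = -22890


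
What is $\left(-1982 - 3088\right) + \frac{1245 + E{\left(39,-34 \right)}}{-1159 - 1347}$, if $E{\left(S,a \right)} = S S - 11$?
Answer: $- \frac{12708175}{2506} \approx -5071.1$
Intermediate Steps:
$E{\left(S,a \right)} = -11 + S^{2}$ ($E{\left(S,a \right)} = S^{2} - 11 = -11 + S^{2}$)
$\left(-1982 - 3088\right) + \frac{1245 + E{\left(39,-34 \right)}}{-1159 - 1347} = \left(-1982 - 3088\right) + \frac{1245 - \left(11 - 39^{2}\right)}{-1159 - 1347} = -5070 + \frac{1245 + \left(-11 + 1521\right)}{-2506} = -5070 + \left(1245 + 1510\right) \left(- \frac{1}{2506}\right) = -5070 + 2755 \left(- \frac{1}{2506}\right) = -5070 - \frac{2755}{2506} = - \frac{12708175}{2506}$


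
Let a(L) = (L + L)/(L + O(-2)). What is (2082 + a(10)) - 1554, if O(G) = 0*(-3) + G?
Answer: 1061/2 ≈ 530.50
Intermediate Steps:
O(G) = G (O(G) = 0 + G = G)
a(L) = 2*L/(-2 + L) (a(L) = (L + L)/(L - 2) = (2*L)/(-2 + L) = 2*L/(-2 + L))
(2082 + a(10)) - 1554 = (2082 + 2*10/(-2 + 10)) - 1554 = (2082 + 2*10/8) - 1554 = (2082 + 2*10*(1/8)) - 1554 = (2082 + 5/2) - 1554 = 4169/2 - 1554 = 1061/2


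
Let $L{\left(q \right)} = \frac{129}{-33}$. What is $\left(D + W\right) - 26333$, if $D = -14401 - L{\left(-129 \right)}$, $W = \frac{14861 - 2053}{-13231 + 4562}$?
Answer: $- \frac{3884121627}{95359} \approx -40732.0$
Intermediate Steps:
$L{\left(q \right)} = - \frac{43}{11}$ ($L{\left(q \right)} = 129 \left(- \frac{1}{33}\right) = - \frac{43}{11}$)
$W = - \frac{12808}{8669}$ ($W = \frac{12808}{-8669} = 12808 \left(- \frac{1}{8669}\right) = - \frac{12808}{8669} \approx -1.4774$)
$D = - \frac{158368}{11}$ ($D = -14401 - - \frac{43}{11} = -14401 + \frac{43}{11} = - \frac{158368}{11} \approx -14397.0$)
$\left(D + W\right) - 26333 = \left(- \frac{158368}{11} - \frac{12808}{8669}\right) - 26333 = - \frac{1373033080}{95359} - 26333 = - \frac{3884121627}{95359}$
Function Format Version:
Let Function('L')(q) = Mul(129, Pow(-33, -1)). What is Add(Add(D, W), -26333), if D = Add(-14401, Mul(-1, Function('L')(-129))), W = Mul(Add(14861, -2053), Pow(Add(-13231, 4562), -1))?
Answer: Rational(-3884121627, 95359) ≈ -40732.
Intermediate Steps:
Function('L')(q) = Rational(-43, 11) (Function('L')(q) = Mul(129, Rational(-1, 33)) = Rational(-43, 11))
W = Rational(-12808, 8669) (W = Mul(12808, Pow(-8669, -1)) = Mul(12808, Rational(-1, 8669)) = Rational(-12808, 8669) ≈ -1.4774)
D = Rational(-158368, 11) (D = Add(-14401, Mul(-1, Rational(-43, 11))) = Add(-14401, Rational(43, 11)) = Rational(-158368, 11) ≈ -14397.)
Add(Add(D, W), -26333) = Add(Add(Rational(-158368, 11), Rational(-12808, 8669)), -26333) = Add(Rational(-1373033080, 95359), -26333) = Rational(-3884121627, 95359)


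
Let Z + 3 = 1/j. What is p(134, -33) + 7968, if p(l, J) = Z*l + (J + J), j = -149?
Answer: 1117366/149 ≈ 7499.1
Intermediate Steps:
Z = -448/149 (Z = -3 + 1/(-149) = -3 - 1/149 = -448/149 ≈ -3.0067)
p(l, J) = 2*J - 448*l/149 (p(l, J) = -448*l/149 + (J + J) = -448*l/149 + 2*J = 2*J - 448*l/149)
p(134, -33) + 7968 = (2*(-33) - 448/149*134) + 7968 = (-66 - 60032/149) + 7968 = -69866/149 + 7968 = 1117366/149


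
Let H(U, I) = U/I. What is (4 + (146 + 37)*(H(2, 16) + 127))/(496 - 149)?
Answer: 186143/2776 ≈ 67.054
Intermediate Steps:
(4 + (146 + 37)*(H(2, 16) + 127))/(496 - 149) = (4 + (146 + 37)*(2/16 + 127))/(496 - 149) = (4 + 183*(2*(1/16) + 127))/347 = (4 + 183*(⅛ + 127))*(1/347) = (4 + 183*(1017/8))*(1/347) = (4 + 186111/8)*(1/347) = (186143/8)*(1/347) = 186143/2776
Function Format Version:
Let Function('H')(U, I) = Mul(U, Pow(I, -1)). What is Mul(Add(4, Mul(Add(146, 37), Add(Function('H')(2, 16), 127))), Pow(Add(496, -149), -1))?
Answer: Rational(186143, 2776) ≈ 67.054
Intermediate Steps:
Mul(Add(4, Mul(Add(146, 37), Add(Function('H')(2, 16), 127))), Pow(Add(496, -149), -1)) = Mul(Add(4, Mul(Add(146, 37), Add(Mul(2, Pow(16, -1)), 127))), Pow(Add(496, -149), -1)) = Mul(Add(4, Mul(183, Add(Mul(2, Rational(1, 16)), 127))), Pow(347, -1)) = Mul(Add(4, Mul(183, Add(Rational(1, 8), 127))), Rational(1, 347)) = Mul(Add(4, Mul(183, Rational(1017, 8))), Rational(1, 347)) = Mul(Add(4, Rational(186111, 8)), Rational(1, 347)) = Mul(Rational(186143, 8), Rational(1, 347)) = Rational(186143, 2776)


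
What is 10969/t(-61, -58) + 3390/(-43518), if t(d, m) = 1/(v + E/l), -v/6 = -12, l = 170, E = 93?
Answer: 981190654231/1233010 ≈ 7.9577e+5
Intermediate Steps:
v = 72 (v = -6*(-12) = 72)
t(d, m) = 170/12333 (t(d, m) = 1/(72 + 93/170) = 1/(12333/170) = 170/12333)
10969/t(-61, -58) + 3390/(-43518) = 10969/(170/12333) + 3390/(-43518) = 10969*(12333/170) + 3390*(-1/43518) = 135280677/170 - 565/7253 = 981190654231/1233010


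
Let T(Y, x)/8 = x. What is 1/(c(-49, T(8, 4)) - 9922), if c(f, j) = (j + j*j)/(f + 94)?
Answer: -15/148478 ≈ -0.00010103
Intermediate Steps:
T(Y, x) = 8*x
c(f, j) = (j + j**2)/(94 + f)
1/(c(-49, T(8, 4)) - 9922) = 1/((8*4)*(1 + 8*4)/(94 - 49) - 9922) = 1/(32*(1 + 32)/45 - 9922) = 1/(32*(1/45)*33 - 9922) = 1/(352/15 - 9922) = 1/(-148478/15) = -15/148478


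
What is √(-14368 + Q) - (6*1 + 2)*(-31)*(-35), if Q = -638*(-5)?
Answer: -8680 + 9*I*√138 ≈ -8680.0 + 105.73*I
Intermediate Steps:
Q = 3190 (Q = -29*(-110) = 3190)
√(-14368 + Q) - (6*1 + 2)*(-31)*(-35) = √(-14368 + 3190) - (6*1 + 2)*(-31)*(-35) = √(-11178) - (6 + 2)*(-31)*(-35) = 9*I*√138 - 8*(-31)*(-35) = 9*I*√138 - (-248)*(-35) = 9*I*√138 - 1*8680 = 9*I*√138 - 8680 = -8680 + 9*I*√138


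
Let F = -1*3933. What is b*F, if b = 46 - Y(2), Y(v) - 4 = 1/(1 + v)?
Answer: -163875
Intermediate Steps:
Y(v) = 4 + 1/(1 + v)
b = 125/3 (b = 46 - (5 + 4*2)/(1 + 2) = 46 - (5 + 8)/3 = 46 - 13/3 = 125/3 ≈ 41.667)
F = -3933
b*F = (125/3)*(-3933) = -163875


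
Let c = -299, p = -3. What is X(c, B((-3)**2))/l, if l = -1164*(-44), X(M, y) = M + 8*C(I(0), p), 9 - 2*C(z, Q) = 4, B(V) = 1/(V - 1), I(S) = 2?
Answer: -93/17072 ≈ -0.0054475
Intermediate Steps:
B(V) = 1/(-1 + V)
C(z, Q) = 5/2 (C(z, Q) = 9/2 - 1/2*4 = 9/2 - 2 = 5/2)
X(M, y) = 20 + M (X(M, y) = M + 8*(5/2) = M + 20 = 20 + M)
l = 51216
X(c, B((-3)**2))/l = (20 - 299)/51216 = -279*1/51216 = -93/17072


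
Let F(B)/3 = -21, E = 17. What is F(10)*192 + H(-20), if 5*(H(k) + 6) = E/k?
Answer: -1210217/100 ≈ -12102.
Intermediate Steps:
F(B) = -63 (F(B) = 3*(-21) = -63)
H(k) = -6 + 17/(5*k) (H(k) = -6 + (17/k)/5 = -6 + 17/(5*k))
F(10)*192 + H(-20) = -63*192 + (-6 + (17/5)/(-20)) = -12096 + (-6 + (17/5)*(-1/20)) = -12096 + (-6 - 17/100) = -12096 - 617/100 = -1210217/100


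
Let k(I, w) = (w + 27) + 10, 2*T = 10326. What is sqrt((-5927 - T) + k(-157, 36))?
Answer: I*sqrt(11017) ≈ 104.96*I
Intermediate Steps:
T = 5163 (T = (1/2)*10326 = 5163)
k(I, w) = 37 + w (k(I, w) = (27 + w) + 10 = 37 + w)
sqrt((-5927 - T) + k(-157, 36)) = sqrt((-5927 - 1*5163) + (37 + 36)) = sqrt((-5927 - 5163) + 73) = sqrt(-11090 + 73) = sqrt(-11017) = I*sqrt(11017)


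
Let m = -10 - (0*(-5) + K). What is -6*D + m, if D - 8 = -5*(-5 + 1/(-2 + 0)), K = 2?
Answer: -225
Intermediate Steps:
m = -12 (m = -10 - (0*(-5) + 2) = -10 - (0 + 2) = -10 - 1*2 = -10 - 2 = -12)
D = 71/2 (D = 8 - 5*(-5 + 1/(-2 + 0)) = 8 - 5*(-5 + 1/(-2)) = 8 - 5*(-5 - ½) = 8 - 5*(-11/2) = 8 + 55/2 = 71/2 ≈ 35.500)
-6*D + m = -6*71/2 - 12 = -213 - 12 = -225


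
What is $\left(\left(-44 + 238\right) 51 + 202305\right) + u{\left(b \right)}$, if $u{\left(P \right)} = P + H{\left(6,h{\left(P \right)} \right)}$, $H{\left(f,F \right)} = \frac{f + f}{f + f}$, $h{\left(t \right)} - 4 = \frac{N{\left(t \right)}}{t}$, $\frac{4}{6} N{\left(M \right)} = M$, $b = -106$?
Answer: $212094$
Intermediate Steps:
$N{\left(M \right)} = \frac{3 M}{2}$
$h{\left(t \right)} = \frac{11}{2}$ ($h{\left(t \right)} = 4 + \frac{\frac{3}{2} t}{t} = 4 + \frac{3}{2} = \frac{11}{2}$)
$H{\left(f,F \right)} = 1$ ($H{\left(f,F \right)} = \frac{2 f}{2 f} = 2 f \frac{1}{2 f} = 1$)
$u{\left(P \right)} = 1 + P$ ($u{\left(P \right)} = P + 1 = 1 + P$)
$\left(\left(-44 + 238\right) 51 + 202305\right) + u{\left(b \right)} = \left(\left(-44 + 238\right) 51 + 202305\right) + \left(1 - 106\right) = \left(194 \cdot 51 + 202305\right) - 105 = \left(9894 + 202305\right) - 105 = 212199 - 105 = 212094$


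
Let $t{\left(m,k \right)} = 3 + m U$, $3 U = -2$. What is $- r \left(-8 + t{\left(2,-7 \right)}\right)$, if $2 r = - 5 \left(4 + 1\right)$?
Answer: $- \frac{475}{6} \approx -79.167$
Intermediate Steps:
$U = - \frac{2}{3}$ ($U = \frac{1}{3} \left(-2\right) = - \frac{2}{3} \approx -0.66667$)
$t{\left(m,k \right)} = 3 - \frac{2 m}{3}$ ($t{\left(m,k \right)} = 3 + m \left(- \frac{2}{3}\right) = 3 - \frac{2 m}{3}$)
$r = - \frac{25}{2}$ ($r = \frac{\left(-5\right) \left(4 + 1\right)}{2} = \frac{\left(-5\right) 5}{2} = \frac{1}{2} \left(-25\right) = - \frac{25}{2} \approx -12.5$)
$- r \left(-8 + t{\left(2,-7 \right)}\right) = \left(-1\right) \left(- \frac{25}{2}\right) \left(-8 + \left(3 - \frac{4}{3}\right)\right) = \frac{25 \left(-8 + \left(3 - \frac{4}{3}\right)\right)}{2} = \frac{25 \left(-8 + \frac{5}{3}\right)}{2} = \frac{25}{2} \left(- \frac{19}{3}\right) = - \frac{475}{6}$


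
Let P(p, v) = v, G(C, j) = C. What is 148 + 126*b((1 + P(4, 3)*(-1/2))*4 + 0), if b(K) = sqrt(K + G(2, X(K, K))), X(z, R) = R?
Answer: 148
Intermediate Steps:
b(K) = sqrt(2 + K) (b(K) = sqrt(K + 2) = sqrt(2 + K))
148 + 126*b((1 + P(4, 3)*(-1/2))*4 + 0) = 148 + 126*sqrt(2 + ((1 + 3*(-1/2))*4 + 0)) = 148 + 126*sqrt(2 + ((1 - 3/2)*4 + 0)) = 148 + 126*sqrt(2 + (-1/2*4 + 0)) = 148 + 126*sqrt(2 + (-2 + 0)) = 148 + 126*sqrt(2 - 2) = 148 + 126*sqrt(0) = 148 + 126*0 = 148 + 0 = 148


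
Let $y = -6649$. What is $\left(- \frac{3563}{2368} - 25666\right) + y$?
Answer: $- \frac{76525483}{2368} \approx -32317.0$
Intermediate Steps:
$\left(- \frac{3563}{2368} - 25666\right) + y = \left(- \frac{3563}{2368} - 25666\right) - 6649 = - \frac{60780651}{2368} - 6649 = - \frac{76525483}{2368}$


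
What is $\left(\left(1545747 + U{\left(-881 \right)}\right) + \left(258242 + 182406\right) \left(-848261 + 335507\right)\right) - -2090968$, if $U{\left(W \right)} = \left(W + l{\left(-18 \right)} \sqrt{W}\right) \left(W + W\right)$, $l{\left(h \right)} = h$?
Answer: $-225938835555 + 31716 i \sqrt{881} \approx -2.2594 \cdot 10^{11} + 9.4138 \cdot 10^{5} i$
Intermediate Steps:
$U{\left(W \right)} = 2 W \left(W - 18 \sqrt{W}\right)$ ($U{\left(W \right)} = \left(W - 18 \sqrt{W}\right) \left(W + W\right) = \left(W - 18 \sqrt{W}\right) 2 W = 2 W \left(W - 18 \sqrt{W}\right)$)
$\left(\left(1545747 + U{\left(-881 \right)}\right) + \left(258242 + 182406\right) \left(-848261 + 335507\right)\right) - -2090968 = \left(\left(1545747 + \left(- 36 \left(-881\right)^{\frac{3}{2}} + 2 \left(-881\right)^{2}\right)\right) + \left(258242 + 182406\right) \left(-848261 + 335507\right)\right) - -2090968 = \left(\left(1545747 + \left(- 36 \left(- 881 i \sqrt{881}\right) + 2 \cdot 776161\right)\right) + 440648 \left(-512754\right)\right) + 2090968 = \left(\left(1545747 + \left(31716 i \sqrt{881} + 1552322\right)\right) - 225944024592\right) + 2090968 = \left(\left(1545747 + \left(1552322 + 31716 i \sqrt{881}\right)\right) - 225944024592\right) + 2090968 = \left(\left(3098069 + 31716 i \sqrt{881}\right) - 225944024592\right) + 2090968 = \left(-225940926523 + 31716 i \sqrt{881}\right) + 2090968 = -225938835555 + 31716 i \sqrt{881}$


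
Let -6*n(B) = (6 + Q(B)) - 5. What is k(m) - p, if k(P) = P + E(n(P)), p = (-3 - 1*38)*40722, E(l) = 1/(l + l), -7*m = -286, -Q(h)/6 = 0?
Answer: 11687479/7 ≈ 1.6696e+6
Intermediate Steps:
Q(h) = 0 (Q(h) = -6*0 = 0)
m = 286/7 (m = -⅐*(-286) = 286/7 ≈ 40.857)
n(B) = -⅙ (n(B) = -((6 + 0) - 5)/6 = -(6 - 5)/6 = -⅙*1 = -⅙)
E(l) = 1/(2*l)
p = -1669602 (p = (-3 - 38)*40722 = -41*40722 = -1669602)
k(P) = -3 + P (k(P) = P + 1/(2*(-⅙)) = P + (½)*(-6) = P - 3 = -3 + P)
k(m) - p = (-3 + 286/7) - 1*(-1669602) = 265/7 + 1669602 = 11687479/7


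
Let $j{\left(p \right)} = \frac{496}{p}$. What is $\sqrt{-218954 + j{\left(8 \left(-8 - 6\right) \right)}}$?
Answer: $\frac{3 i \sqrt{1192107}}{7} \approx 467.93 i$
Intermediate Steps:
$\sqrt{-218954 + j{\left(8 \left(-8 - 6\right) \right)}} = \sqrt{-218954 + \frac{496}{8 \left(-8 - 6\right)}} = \sqrt{-218954 + \frac{496}{8 \left(-14\right)}} = \sqrt{-218954 + \frac{496}{-112}} = \sqrt{-218954 + 496 \left(- \frac{1}{112}\right)} = \sqrt{-218954 - \frac{31}{7}} = \sqrt{- \frac{1532709}{7}} = \frac{3 i \sqrt{1192107}}{7}$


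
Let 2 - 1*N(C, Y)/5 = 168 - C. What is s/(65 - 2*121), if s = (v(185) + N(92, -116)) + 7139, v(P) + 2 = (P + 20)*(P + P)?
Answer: -27539/59 ≈ -466.76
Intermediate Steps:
v(P) = -2 + 2*P*(20 + P) (v(P) = -2 + (P + 20)*(P + P) = -2 + (20 + P)*(2*P) = -2 + 2*P*(20 + P))
N(C, Y) = -830 + 5*C (N(C, Y) = 10 - 5*(168 - C) = 10 + (-840 + 5*C) = -830 + 5*C)
s = 82617 (s = ((-2 + 2*185**2 + 40*185) + (-830 + 5*92)) + 7139 = ((-2 + 2*34225 + 7400) + (-830 + 460)) + 7139 = ((-2 + 68450 + 7400) - 370) + 7139 = (75848 - 370) + 7139 = 75478 + 7139 = 82617)
s/(65 - 2*121) = 82617/(65 - 2*121) = 82617/(65 - 242) = 82617/(-177) = 82617*(-1/177) = -27539/59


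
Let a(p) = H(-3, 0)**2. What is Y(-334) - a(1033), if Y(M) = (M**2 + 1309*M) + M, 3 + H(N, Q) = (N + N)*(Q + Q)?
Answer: -325993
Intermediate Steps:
H(N, Q) = -3 + 4*N*Q (H(N, Q) = -3 + (N + N)*(Q + Q) = -3 + (2*N)*(2*Q) = -3 + 4*N*Q)
Y(M) = M**2 + 1310*M
a(p) = 9 (a(p) = (-3 + 4*(-3)*0)**2 = (-3 + 0)**2 = (-3)**2 = 9)
Y(-334) - a(1033) = -334*(1310 - 334) - 1*9 = -334*976 - 9 = -325984 - 9 = -325993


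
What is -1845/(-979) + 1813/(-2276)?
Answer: 2424293/2228204 ≈ 1.0880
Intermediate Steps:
-1845/(-979) + 1813/(-2276) = -1845*(-1/979) + 1813*(-1/2276) = 1845/979 - 1813/2276 = 2424293/2228204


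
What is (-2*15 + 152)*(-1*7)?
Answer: -854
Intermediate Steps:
(-2*15 + 152)*(-1*7) = (-30 + 152)*(-7) = 122*(-7) = -854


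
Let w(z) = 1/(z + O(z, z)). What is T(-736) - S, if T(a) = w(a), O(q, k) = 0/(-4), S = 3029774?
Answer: -2229913665/736 ≈ -3.0298e+6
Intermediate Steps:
O(q, k) = 0 (O(q, k) = 0*(-¼) = 0)
w(z) = 1/z (w(z) = 1/(z + 0) = 1/z)
T(a) = 1/a
T(-736) - S = 1/(-736) - 1*3029774 = -1/736 - 3029774 = -2229913665/736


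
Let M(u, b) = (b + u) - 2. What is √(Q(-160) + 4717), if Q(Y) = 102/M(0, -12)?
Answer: 2*√57694/7 ≈ 68.627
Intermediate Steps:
M(u, b) = -2 + b + u
Q(Y) = -51/7 (Q(Y) = 102/(-2 - 12 + 0) = 102/(-14) = 102*(-1/14) = -51/7)
√(Q(-160) + 4717) = √(-51/7 + 4717) = √(32968/7) = 2*√57694/7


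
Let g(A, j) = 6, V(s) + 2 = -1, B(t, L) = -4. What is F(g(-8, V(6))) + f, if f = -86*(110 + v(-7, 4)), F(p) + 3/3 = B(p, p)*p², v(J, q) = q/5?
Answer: -48369/5 ≈ -9673.8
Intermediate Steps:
V(s) = -3 (V(s) = -2 - 1 = -3)
v(J, q) = q/5 (v(J, q) = q*(⅕) = q/5)
F(p) = -1 - 4*p²
f = -47644/5 (f = -86*(110 + (⅕)*4) = -86*(110 + ⅘) = -86*554/5 = -47644/5 ≈ -9528.8)
F(g(-8, V(6))) + f = (-1 - 4*6²) - 47644/5 = (-1 - 4*36) - 47644/5 = (-1 - 144) - 47644/5 = -145 - 47644/5 = -48369/5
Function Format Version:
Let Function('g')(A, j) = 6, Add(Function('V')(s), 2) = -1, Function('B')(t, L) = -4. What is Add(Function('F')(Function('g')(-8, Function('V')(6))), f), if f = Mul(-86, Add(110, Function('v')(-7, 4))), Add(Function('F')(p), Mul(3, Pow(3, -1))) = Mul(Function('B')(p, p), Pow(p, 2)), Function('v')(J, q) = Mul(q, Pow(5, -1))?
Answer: Rational(-48369, 5) ≈ -9673.8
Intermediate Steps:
Function('V')(s) = -3 (Function('V')(s) = Add(-2, -1) = -3)
Function('v')(J, q) = Mul(Rational(1, 5), q) (Function('v')(J, q) = Mul(q, Rational(1, 5)) = Mul(Rational(1, 5), q))
Function('F')(p) = Add(-1, Mul(-4, Pow(p, 2)))
f = Rational(-47644, 5) (f = Mul(-86, Add(110, Mul(Rational(1, 5), 4))) = Mul(-86, Add(110, Rational(4, 5))) = Mul(-86, Rational(554, 5)) = Rational(-47644, 5) ≈ -9528.8)
Add(Function('F')(Function('g')(-8, Function('V')(6))), f) = Add(Add(-1, Mul(-4, Pow(6, 2))), Rational(-47644, 5)) = Add(Add(-1, Mul(-4, 36)), Rational(-47644, 5)) = Add(Add(-1, -144), Rational(-47644, 5)) = Add(-145, Rational(-47644, 5)) = Rational(-48369, 5)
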